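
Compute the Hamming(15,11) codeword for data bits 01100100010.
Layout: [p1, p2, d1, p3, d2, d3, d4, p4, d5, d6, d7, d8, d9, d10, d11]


Parity bits: p1=1, p2=1, p3=1, p4=0

110111000100010


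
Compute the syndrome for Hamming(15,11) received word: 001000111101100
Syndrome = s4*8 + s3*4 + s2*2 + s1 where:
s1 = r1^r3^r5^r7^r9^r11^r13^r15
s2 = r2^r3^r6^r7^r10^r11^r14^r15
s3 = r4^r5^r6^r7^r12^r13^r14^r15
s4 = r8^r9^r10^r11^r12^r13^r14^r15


s1=0, s2=1, s3=1, s4=1

Syndrome = 14 (error at position 14)


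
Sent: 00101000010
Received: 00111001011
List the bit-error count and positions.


XOR: 00010001001

3 error(s) at position(s): 3, 7, 10


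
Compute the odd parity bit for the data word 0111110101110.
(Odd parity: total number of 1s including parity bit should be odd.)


Number of 1s in data: 9
Parity bit: 0

0


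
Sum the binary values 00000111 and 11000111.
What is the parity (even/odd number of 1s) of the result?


00000111 = 7
11000111 = 199
Sum = 206 = 11001110
1s count = 5

odd parity (5 ones in 11001110)


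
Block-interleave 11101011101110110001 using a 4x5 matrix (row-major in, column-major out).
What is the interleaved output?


Matrix:
  11101
  01110
  11101
  10001
Read columns: 10111110111001001011

10111110111001001011


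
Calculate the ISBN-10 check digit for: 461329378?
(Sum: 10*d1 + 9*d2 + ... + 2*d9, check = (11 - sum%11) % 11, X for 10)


Weighted sum: 229
229 mod 11 = 9

Check digit: 2


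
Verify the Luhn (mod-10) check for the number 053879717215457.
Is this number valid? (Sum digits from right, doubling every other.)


Luhn sum = 61
61 mod 10 = 1

Invalid (Luhn sum mod 10 = 1)


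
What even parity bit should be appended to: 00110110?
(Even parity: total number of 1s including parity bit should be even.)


Number of 1s in data: 4
Parity bit: 0

0


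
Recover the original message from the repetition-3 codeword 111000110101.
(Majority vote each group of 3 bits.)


Groups: 111, 000, 110, 101
Majority votes: 1011

1011


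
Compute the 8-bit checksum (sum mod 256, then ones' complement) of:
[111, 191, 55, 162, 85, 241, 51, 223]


Sum = 1119 mod 256 = 95
Complement = 160

160


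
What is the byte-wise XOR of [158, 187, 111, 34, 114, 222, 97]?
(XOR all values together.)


XOR chain: 158 ^ 187 ^ 111 ^ 34 ^ 114 ^ 222 ^ 97 = 165

165


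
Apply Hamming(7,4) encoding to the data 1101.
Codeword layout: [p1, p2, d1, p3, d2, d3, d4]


Parity bits: p1=1, p2=0, p3=0

1010101


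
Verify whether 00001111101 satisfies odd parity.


Number of 1s: 6

No, parity error (6 ones)


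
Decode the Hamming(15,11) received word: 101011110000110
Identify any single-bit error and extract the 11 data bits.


Syndrome = 13: error at position 13

Data: 11110000010 (corrected bit 13)


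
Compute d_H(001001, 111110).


XOR: 110111
Count of 1s: 5

5


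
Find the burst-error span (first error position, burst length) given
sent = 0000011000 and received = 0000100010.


XOR: 0000111010

Burst at position 4, length 5


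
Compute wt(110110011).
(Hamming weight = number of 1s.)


Counting 1s in 110110011

6


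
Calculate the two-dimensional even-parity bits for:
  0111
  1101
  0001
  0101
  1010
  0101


Row parities: 111000
Column parities: 0001

Row P: 111000, Col P: 0001, Corner: 1


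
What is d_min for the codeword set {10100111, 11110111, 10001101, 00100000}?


Comparing all pairs, minimum distance: 2
Can detect 1 errors, correct 0 errors

2


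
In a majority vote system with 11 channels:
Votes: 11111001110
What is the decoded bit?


Ones: 8 out of 11
Threshold: 6

1 (8/11 voted 1)


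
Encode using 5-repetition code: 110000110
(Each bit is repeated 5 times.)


Each bit -> 5 copies

111111111100000000000000000000111111111100000


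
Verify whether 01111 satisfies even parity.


Number of 1s: 4

Yes, parity is correct (4 ones)


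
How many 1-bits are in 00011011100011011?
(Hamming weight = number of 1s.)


Counting 1s in 00011011100011011

9


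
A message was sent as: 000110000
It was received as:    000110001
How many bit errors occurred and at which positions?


XOR: 000000001

1 error(s) at position(s): 8


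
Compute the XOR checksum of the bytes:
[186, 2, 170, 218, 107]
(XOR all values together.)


XOR chain: 186 ^ 2 ^ 170 ^ 218 ^ 107 = 163

163


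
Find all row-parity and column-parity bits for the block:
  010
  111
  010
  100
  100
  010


Row parities: 111111
Column parities: 101

Row P: 111111, Col P: 101, Corner: 0


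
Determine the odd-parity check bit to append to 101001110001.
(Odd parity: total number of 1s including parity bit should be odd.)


Number of 1s in data: 6
Parity bit: 1

1


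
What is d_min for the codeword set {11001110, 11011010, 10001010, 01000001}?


Comparing all pairs, minimum distance: 2
Can detect 1 errors, correct 0 errors

2


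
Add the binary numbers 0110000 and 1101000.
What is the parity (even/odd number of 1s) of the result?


0110000 = 48
1101000 = 104
Sum = 152 = 10011000
1s count = 3

odd parity (3 ones in 10011000)


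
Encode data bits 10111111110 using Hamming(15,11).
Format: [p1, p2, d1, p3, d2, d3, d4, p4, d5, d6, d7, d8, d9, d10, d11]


Parity bits: p1=1, p2=0, p3=1, p4=0

101101101111110


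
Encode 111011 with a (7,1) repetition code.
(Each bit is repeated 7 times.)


Each bit -> 7 copies

111111111111111111111000000011111111111111


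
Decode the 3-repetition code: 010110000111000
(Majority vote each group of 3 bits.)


Groups: 010, 110, 000, 111, 000
Majority votes: 01010

01010


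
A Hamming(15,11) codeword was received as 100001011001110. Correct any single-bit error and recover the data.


Syndrome = 9: error at position 9

Data: 00100001110 (corrected bit 9)


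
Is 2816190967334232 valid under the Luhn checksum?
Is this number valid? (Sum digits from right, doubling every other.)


Luhn sum = 77
77 mod 10 = 7

Invalid (Luhn sum mod 10 = 7)


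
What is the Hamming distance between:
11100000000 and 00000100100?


XOR: 11100100100
Count of 1s: 5

5


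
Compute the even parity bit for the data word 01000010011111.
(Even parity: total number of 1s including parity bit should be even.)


Number of 1s in data: 7
Parity bit: 1

1


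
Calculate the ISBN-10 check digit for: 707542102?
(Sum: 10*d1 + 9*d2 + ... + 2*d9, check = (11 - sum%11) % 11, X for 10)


Weighted sum: 203
203 mod 11 = 5

Check digit: 6


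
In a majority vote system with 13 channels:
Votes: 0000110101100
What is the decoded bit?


Ones: 5 out of 13
Threshold: 7

0 (5/13 voted 1)


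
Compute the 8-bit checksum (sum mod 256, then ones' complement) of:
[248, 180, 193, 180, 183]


Sum = 984 mod 256 = 216
Complement = 39

39


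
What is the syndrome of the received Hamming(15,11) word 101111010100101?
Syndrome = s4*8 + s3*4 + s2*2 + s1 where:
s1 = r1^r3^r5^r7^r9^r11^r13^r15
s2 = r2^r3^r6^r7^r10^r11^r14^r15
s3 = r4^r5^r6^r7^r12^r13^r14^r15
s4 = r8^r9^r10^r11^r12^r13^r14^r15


s1=1, s2=0, s3=1, s4=0

Syndrome = 5 (error at position 5)


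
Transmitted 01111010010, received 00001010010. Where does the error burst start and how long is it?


XOR: 01110000000

Burst at position 1, length 3


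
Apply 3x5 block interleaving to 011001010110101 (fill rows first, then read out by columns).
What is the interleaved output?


Matrix:
  01100
  10101
  10101
Read columns: 011100111000011

011100111000011


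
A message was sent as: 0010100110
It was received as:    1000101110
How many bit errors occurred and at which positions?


XOR: 1010001000

3 error(s) at position(s): 0, 2, 6


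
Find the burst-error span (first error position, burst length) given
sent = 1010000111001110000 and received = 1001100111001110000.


XOR: 0011100000000000000

Burst at position 2, length 3


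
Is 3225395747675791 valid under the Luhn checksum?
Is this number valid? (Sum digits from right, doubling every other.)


Luhn sum = 83
83 mod 10 = 3

Invalid (Luhn sum mod 10 = 3)


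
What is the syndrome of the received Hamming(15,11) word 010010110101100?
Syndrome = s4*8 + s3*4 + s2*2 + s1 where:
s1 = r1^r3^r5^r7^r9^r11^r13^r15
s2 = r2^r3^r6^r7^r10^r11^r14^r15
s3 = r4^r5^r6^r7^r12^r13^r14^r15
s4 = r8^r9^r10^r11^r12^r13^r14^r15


s1=1, s2=1, s3=0, s4=0

Syndrome = 3 (error at position 3)


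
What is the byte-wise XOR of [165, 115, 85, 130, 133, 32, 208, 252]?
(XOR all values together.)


XOR chain: 165 ^ 115 ^ 85 ^ 130 ^ 133 ^ 32 ^ 208 ^ 252 = 136

136


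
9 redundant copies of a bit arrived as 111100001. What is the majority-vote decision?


Ones: 5 out of 9
Threshold: 5

1 (5/9 voted 1)


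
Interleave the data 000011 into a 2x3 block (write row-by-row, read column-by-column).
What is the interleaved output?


Matrix:
  000
  011
Read columns: 000101

000101


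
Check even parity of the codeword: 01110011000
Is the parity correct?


Number of 1s: 5

No, parity error (5 ones)


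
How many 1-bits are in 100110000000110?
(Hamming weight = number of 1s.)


Counting 1s in 100110000000110

5


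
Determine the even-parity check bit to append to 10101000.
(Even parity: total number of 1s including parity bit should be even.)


Number of 1s in data: 3
Parity bit: 1

1


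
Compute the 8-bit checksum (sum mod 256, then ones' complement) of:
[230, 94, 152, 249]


Sum = 725 mod 256 = 213
Complement = 42

42


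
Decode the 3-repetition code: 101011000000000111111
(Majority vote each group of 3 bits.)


Groups: 101, 011, 000, 000, 000, 111, 111
Majority votes: 1100011

1100011


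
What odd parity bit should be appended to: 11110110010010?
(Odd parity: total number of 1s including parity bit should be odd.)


Number of 1s in data: 8
Parity bit: 1

1


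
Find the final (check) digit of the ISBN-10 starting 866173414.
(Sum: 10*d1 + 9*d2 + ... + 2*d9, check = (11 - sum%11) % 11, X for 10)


Weighted sum: 273
273 mod 11 = 9

Check digit: 2


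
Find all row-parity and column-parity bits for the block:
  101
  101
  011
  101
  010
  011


Row parities: 000010
Column parities: 111

Row P: 000010, Col P: 111, Corner: 1


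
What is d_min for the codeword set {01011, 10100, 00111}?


Comparing all pairs, minimum distance: 2
Can detect 1 errors, correct 0 errors

2


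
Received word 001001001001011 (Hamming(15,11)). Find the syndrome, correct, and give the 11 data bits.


Syndrome = 1: error at position 1

Data: 10101001011 (corrected bit 1)


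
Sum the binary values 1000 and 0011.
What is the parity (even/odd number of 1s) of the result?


1000 = 8
0011 = 3
Sum = 11 = 1011
1s count = 3

odd parity (3 ones in 1011)


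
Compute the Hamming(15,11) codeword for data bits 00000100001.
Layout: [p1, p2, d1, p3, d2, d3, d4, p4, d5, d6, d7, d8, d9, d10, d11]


Parity bits: p1=1, p2=0, p3=1, p4=0

100100000100001


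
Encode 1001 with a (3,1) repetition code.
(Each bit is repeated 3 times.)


Each bit -> 3 copies

111000000111


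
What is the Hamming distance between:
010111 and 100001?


XOR: 110110
Count of 1s: 4

4


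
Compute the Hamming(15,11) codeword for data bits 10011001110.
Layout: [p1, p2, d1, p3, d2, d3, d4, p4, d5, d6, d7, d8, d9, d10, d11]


Parity bits: p1=0, p2=1, p3=0, p4=0

011000101001110


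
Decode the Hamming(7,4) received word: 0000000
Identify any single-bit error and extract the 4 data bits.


Syndrome = 0: no error detected

Data: 0000 (no errors)


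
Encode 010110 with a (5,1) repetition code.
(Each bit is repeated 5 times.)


Each bit -> 5 copies

000001111100000111111111100000


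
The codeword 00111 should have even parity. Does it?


Number of 1s: 3

No, parity error (3 ones)


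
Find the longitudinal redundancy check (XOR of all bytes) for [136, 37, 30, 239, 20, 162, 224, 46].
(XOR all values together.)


XOR chain: 136 ^ 37 ^ 30 ^ 239 ^ 20 ^ 162 ^ 224 ^ 46 = 36

36


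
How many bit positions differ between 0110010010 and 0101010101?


XOR: 0011000111
Count of 1s: 5

5


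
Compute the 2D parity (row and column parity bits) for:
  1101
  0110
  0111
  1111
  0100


Row parities: 10101
Column parities: 0111

Row P: 10101, Col P: 0111, Corner: 1


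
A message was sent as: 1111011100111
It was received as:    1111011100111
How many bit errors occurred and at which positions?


XOR: 0000000000000

0 errors (received matches sent)


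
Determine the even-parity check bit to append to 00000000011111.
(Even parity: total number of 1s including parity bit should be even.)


Number of 1s in data: 5
Parity bit: 1

1


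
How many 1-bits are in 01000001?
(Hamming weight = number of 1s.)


Counting 1s in 01000001

2


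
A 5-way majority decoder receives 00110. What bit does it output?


Ones: 2 out of 5
Threshold: 3

0 (2/5 voted 1)


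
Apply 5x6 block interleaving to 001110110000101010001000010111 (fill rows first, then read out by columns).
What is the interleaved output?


Matrix:
  001110
  110000
  101010
  001000
  010111
Read columns: 011000100110110100011010100001

011000100110110100011010100001


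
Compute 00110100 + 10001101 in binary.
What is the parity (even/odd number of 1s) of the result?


00110100 = 52
10001101 = 141
Sum = 193 = 11000001
1s count = 3

odd parity (3 ones in 11000001)


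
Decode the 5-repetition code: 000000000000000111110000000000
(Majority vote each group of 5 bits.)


Groups: 00000, 00000, 00000, 11111, 00000, 00000
Majority votes: 000100

000100


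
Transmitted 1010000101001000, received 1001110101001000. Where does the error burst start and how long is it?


XOR: 0011110000000000

Burst at position 2, length 4


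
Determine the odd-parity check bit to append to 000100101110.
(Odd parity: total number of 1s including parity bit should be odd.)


Number of 1s in data: 5
Parity bit: 0

0


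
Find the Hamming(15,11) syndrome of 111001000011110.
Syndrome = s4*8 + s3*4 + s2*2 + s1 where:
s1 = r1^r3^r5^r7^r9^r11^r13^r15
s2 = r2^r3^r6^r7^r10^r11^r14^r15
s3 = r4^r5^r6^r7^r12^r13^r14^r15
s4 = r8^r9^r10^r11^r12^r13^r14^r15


s1=0, s2=1, s3=0, s4=0

Syndrome = 2 (error at position 2)


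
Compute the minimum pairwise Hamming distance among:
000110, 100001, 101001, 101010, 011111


Comparing all pairs, minimum distance: 1
Can detect 0 errors, correct 0 errors

1


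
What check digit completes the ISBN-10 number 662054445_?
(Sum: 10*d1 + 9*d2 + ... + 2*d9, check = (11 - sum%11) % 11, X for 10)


Weighted sum: 218
218 mod 11 = 9

Check digit: 2


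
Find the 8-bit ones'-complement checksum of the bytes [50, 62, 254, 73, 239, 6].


Sum = 684 mod 256 = 172
Complement = 83

83


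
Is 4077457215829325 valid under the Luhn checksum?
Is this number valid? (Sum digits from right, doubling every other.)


Luhn sum = 77
77 mod 10 = 7

Invalid (Luhn sum mod 10 = 7)


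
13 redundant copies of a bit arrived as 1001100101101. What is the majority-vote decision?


Ones: 7 out of 13
Threshold: 7

1 (7/13 voted 1)


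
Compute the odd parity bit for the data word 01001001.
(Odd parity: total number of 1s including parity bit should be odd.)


Number of 1s in data: 3
Parity bit: 0

0


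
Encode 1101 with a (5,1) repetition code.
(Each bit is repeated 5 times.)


Each bit -> 5 copies

11111111110000011111


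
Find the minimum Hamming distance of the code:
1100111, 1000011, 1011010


Comparing all pairs, minimum distance: 2
Can detect 1 errors, correct 0 errors

2


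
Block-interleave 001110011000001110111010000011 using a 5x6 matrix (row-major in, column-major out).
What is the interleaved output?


Matrix:
  001110
  011000
  001110
  111010
  000011
Read columns: 000100101011110101001011100001

000100101011110101001011100001


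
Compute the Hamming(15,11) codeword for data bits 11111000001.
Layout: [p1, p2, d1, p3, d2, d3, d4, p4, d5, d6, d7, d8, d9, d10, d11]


Parity bits: p1=1, p2=0, p3=0, p4=0

101011101000001


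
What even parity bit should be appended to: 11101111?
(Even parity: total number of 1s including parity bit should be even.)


Number of 1s in data: 7
Parity bit: 1

1


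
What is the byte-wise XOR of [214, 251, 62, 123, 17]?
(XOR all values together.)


XOR chain: 214 ^ 251 ^ 62 ^ 123 ^ 17 = 121

121


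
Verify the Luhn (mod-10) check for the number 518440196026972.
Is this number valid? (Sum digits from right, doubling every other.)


Luhn sum = 64
64 mod 10 = 4

Invalid (Luhn sum mod 10 = 4)


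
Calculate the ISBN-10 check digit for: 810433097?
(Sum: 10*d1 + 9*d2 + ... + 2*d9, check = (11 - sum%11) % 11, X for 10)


Weighted sum: 191
191 mod 11 = 4

Check digit: 7


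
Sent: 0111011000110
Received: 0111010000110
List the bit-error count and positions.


XOR: 0000001000000

1 error(s) at position(s): 6


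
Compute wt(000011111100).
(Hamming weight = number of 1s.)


Counting 1s in 000011111100

6


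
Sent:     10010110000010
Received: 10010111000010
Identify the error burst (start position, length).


XOR: 00000001000000

Burst at position 7, length 1


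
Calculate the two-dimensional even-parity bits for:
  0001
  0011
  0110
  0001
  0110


Row parities: 10010
Column parities: 0011

Row P: 10010, Col P: 0011, Corner: 0


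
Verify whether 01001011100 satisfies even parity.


Number of 1s: 5

No, parity error (5 ones)


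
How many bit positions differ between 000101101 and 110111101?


XOR: 110010000
Count of 1s: 3

3


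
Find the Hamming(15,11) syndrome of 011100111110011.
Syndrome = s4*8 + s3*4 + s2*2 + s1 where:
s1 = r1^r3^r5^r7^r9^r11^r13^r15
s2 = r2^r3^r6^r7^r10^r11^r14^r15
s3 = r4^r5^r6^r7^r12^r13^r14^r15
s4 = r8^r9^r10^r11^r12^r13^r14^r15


s1=1, s2=1, s3=0, s4=0

Syndrome = 3 (error at position 3)


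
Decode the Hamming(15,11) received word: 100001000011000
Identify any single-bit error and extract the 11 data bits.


Syndrome = 0: no error detected

Data: 00100011000 (no errors)


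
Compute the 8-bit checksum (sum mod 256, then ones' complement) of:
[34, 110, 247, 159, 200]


Sum = 750 mod 256 = 238
Complement = 17

17


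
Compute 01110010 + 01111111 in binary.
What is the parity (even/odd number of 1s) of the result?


01110010 = 114
01111111 = 127
Sum = 241 = 11110001
1s count = 5

odd parity (5 ones in 11110001)


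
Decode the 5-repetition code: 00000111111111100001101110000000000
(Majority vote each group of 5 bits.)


Groups: 00000, 11111, 11111, 00001, 10111, 00000, 00000
Majority votes: 0110100

0110100


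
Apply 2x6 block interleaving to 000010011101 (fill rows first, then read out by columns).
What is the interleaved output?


Matrix:
  000010
  011101
Read columns: 000101011001

000101011001


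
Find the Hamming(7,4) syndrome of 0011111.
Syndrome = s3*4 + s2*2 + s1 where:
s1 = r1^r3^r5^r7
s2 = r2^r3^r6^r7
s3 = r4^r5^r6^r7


s1=1, s2=1, s3=0

Syndrome = 3 (error at position 3)


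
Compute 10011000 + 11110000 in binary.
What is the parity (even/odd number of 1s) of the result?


10011000 = 152
11110000 = 240
Sum = 392 = 110001000
1s count = 3

odd parity (3 ones in 110001000)


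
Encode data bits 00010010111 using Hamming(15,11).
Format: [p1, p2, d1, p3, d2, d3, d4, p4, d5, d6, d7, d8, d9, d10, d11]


Parity bits: p1=0, p2=0, p3=0, p4=0

000000100010111


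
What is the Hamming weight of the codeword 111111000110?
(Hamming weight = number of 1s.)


Counting 1s in 111111000110

8


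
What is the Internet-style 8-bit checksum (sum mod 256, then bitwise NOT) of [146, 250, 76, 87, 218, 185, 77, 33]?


Sum = 1072 mod 256 = 48
Complement = 207

207


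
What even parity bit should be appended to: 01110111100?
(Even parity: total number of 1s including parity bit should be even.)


Number of 1s in data: 7
Parity bit: 1

1


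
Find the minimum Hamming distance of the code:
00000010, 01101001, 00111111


Comparing all pairs, minimum distance: 4
Can detect 3 errors, correct 1 errors

4


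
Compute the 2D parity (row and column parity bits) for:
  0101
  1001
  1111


Row parities: 000
Column parities: 0011

Row P: 000, Col P: 0011, Corner: 0


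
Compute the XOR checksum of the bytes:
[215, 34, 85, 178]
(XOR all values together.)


XOR chain: 215 ^ 34 ^ 85 ^ 178 = 18

18


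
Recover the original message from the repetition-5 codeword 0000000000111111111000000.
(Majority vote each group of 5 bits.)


Groups: 00000, 00000, 11111, 11110, 00000
Majority votes: 00110

00110


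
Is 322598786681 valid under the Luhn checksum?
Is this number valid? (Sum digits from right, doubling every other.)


Luhn sum = 64
64 mod 10 = 4

Invalid (Luhn sum mod 10 = 4)


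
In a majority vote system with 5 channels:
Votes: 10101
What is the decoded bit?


Ones: 3 out of 5
Threshold: 3

1 (3/5 voted 1)


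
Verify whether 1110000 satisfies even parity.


Number of 1s: 3

No, parity error (3 ones)


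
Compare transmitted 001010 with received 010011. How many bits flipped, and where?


XOR: 011001

3 error(s) at position(s): 1, 2, 5


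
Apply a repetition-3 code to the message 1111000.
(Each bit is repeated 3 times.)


Each bit -> 3 copies

111111111111000000000


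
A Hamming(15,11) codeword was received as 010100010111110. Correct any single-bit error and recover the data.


Syndrome = 0: no error detected

Data: 00000111110 (no errors)


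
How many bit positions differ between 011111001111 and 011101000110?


XOR: 000010001001
Count of 1s: 3

3


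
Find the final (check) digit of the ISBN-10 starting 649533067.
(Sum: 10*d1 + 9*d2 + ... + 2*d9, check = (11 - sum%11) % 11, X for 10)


Weighted sum: 268
268 mod 11 = 4

Check digit: 7


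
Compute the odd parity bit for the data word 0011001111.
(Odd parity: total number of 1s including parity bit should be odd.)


Number of 1s in data: 6
Parity bit: 1

1


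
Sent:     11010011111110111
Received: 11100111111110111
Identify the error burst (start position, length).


XOR: 00110100000000000

Burst at position 2, length 4


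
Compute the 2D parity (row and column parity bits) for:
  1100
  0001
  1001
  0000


Row parities: 0100
Column parities: 0100

Row P: 0100, Col P: 0100, Corner: 1


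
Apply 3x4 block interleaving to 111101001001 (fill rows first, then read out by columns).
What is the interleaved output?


Matrix:
  1111
  0100
  1001
Read columns: 101110100101

101110100101


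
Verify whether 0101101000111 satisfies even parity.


Number of 1s: 7

No, parity error (7 ones)


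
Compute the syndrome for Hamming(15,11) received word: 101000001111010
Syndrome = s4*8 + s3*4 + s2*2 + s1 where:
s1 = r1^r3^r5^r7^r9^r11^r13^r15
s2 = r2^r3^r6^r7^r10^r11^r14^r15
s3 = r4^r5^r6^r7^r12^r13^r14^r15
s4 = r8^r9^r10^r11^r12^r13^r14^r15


s1=0, s2=0, s3=0, s4=1

Syndrome = 8 (error at position 8)


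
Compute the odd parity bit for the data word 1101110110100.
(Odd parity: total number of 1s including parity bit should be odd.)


Number of 1s in data: 8
Parity bit: 1

1


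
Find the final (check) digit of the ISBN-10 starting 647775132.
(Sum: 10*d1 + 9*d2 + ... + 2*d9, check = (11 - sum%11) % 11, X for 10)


Weighted sum: 285
285 mod 11 = 10

Check digit: 1


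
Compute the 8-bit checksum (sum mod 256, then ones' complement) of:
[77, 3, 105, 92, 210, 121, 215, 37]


Sum = 860 mod 256 = 92
Complement = 163

163


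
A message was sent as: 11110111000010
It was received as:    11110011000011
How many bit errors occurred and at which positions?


XOR: 00000100000001

2 error(s) at position(s): 5, 13


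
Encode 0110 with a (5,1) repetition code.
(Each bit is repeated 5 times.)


Each bit -> 5 copies

00000111111111100000


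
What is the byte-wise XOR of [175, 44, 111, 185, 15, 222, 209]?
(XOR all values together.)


XOR chain: 175 ^ 44 ^ 111 ^ 185 ^ 15 ^ 222 ^ 209 = 85

85


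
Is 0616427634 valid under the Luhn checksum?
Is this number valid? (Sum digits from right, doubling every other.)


Luhn sum = 45
45 mod 10 = 5

Invalid (Luhn sum mod 10 = 5)


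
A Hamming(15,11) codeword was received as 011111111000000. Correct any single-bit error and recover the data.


Syndrome = 0: no error detected

Data: 11111000000 (no errors)


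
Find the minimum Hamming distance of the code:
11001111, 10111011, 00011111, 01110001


Comparing all pairs, minimum distance: 3
Can detect 2 errors, correct 1 errors

3


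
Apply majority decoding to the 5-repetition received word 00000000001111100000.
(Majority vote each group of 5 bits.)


Groups: 00000, 00000, 11111, 00000
Majority votes: 0010

0010


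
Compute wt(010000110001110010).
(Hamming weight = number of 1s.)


Counting 1s in 010000110001110010

7


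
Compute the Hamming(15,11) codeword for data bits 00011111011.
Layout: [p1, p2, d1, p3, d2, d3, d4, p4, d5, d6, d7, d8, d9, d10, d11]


Parity bits: p1=0, p2=1, p3=0, p4=0

010000101111011


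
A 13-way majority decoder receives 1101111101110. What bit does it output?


Ones: 10 out of 13
Threshold: 7

1 (10/13 voted 1)


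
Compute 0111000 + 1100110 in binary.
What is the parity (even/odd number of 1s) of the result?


0111000 = 56
1100110 = 102
Sum = 158 = 10011110
1s count = 5

odd parity (5 ones in 10011110)


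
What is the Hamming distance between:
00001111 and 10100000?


XOR: 10101111
Count of 1s: 6

6


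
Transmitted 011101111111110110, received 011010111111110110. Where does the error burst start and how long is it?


XOR: 000111000000000000

Burst at position 3, length 3


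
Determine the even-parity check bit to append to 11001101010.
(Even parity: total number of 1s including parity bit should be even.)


Number of 1s in data: 6
Parity bit: 0

0


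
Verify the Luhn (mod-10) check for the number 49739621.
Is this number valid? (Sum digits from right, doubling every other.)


Luhn sum = 45
45 mod 10 = 5

Invalid (Luhn sum mod 10 = 5)


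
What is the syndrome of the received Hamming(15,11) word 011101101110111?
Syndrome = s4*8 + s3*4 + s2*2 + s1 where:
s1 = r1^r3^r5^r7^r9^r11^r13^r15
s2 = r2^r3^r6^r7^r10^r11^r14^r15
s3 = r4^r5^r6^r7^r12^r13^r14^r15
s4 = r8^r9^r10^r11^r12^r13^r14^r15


s1=0, s2=0, s3=0, s4=0

Syndrome = 0 (no error)


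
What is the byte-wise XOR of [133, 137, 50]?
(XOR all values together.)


XOR chain: 133 ^ 137 ^ 50 = 62

62


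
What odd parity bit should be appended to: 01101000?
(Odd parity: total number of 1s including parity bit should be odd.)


Number of 1s in data: 3
Parity bit: 0

0


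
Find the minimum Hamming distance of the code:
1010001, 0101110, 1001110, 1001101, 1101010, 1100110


Comparing all pairs, minimum distance: 2
Can detect 1 errors, correct 0 errors

2


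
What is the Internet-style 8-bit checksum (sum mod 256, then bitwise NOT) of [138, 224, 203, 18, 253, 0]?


Sum = 836 mod 256 = 68
Complement = 187

187


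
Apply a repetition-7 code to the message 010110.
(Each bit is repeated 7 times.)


Each bit -> 7 copies

000000011111110000000111111111111110000000


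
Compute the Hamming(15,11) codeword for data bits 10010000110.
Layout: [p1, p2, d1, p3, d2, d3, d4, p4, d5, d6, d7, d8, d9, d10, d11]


Parity bits: p1=1, p2=1, p3=1, p4=0

111100100000110


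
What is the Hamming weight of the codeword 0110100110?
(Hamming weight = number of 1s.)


Counting 1s in 0110100110

5


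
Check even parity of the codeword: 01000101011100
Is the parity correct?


Number of 1s: 6

Yes, parity is correct (6 ones)


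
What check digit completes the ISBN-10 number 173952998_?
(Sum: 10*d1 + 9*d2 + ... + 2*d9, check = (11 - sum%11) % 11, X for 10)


Weighted sum: 279
279 mod 11 = 4

Check digit: 7


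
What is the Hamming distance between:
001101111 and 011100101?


XOR: 010001010
Count of 1s: 3

3


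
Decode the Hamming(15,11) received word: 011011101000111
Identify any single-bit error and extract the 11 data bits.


Syndrome = 0: no error detected

Data: 11111000111 (no errors)


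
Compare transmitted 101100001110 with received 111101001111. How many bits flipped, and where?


XOR: 010001000001

3 error(s) at position(s): 1, 5, 11


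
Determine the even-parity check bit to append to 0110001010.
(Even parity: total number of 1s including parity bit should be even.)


Number of 1s in data: 4
Parity bit: 0

0


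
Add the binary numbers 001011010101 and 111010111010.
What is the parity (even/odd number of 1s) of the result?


001011010101 = 725
111010111010 = 3770
Sum = 4495 = 1000110001111
1s count = 7

odd parity (7 ones in 1000110001111)


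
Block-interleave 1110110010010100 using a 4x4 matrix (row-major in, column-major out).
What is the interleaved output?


Matrix:
  1110
  1100
  1001
  0100
Read columns: 1110110110000010

1110110110000010


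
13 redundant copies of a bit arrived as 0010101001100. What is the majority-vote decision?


Ones: 5 out of 13
Threshold: 7

0 (5/13 voted 1)


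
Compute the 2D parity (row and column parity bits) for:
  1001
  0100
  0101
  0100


Row parities: 0101
Column parities: 1100

Row P: 0101, Col P: 1100, Corner: 0


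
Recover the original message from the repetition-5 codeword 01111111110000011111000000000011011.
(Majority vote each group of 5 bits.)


Groups: 01111, 11111, 00000, 11111, 00000, 00000, 11011
Majority votes: 1101001

1101001


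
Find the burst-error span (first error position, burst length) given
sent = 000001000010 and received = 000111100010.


XOR: 000110100000

Burst at position 3, length 4


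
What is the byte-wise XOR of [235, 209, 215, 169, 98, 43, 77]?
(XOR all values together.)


XOR chain: 235 ^ 209 ^ 215 ^ 169 ^ 98 ^ 43 ^ 77 = 64

64


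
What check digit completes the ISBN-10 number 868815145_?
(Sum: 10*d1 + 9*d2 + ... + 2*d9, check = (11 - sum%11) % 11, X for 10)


Weighted sum: 311
311 mod 11 = 3

Check digit: 8


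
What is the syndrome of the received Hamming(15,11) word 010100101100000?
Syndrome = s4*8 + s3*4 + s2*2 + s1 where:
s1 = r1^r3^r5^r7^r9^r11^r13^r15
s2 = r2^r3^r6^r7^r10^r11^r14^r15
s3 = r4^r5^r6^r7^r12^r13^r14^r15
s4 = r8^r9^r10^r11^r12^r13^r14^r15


s1=0, s2=1, s3=0, s4=0

Syndrome = 2 (error at position 2)


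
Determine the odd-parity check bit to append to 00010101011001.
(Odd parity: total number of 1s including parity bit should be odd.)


Number of 1s in data: 6
Parity bit: 1

1


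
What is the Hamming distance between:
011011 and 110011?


XOR: 101000
Count of 1s: 2

2


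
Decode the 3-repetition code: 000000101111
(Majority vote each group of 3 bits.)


Groups: 000, 000, 101, 111
Majority votes: 0011

0011


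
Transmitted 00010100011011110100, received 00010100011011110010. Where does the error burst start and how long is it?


XOR: 00000000000000000110

Burst at position 17, length 2


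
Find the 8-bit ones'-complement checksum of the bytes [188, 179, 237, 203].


Sum = 807 mod 256 = 39
Complement = 216

216


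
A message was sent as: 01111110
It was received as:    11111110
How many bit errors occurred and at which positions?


XOR: 10000000

1 error(s) at position(s): 0


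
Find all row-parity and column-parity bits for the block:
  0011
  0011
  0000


Row parities: 000
Column parities: 0000

Row P: 000, Col P: 0000, Corner: 0


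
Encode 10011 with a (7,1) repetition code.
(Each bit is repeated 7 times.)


Each bit -> 7 copies

11111110000000000000011111111111111


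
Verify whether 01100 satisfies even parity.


Number of 1s: 2

Yes, parity is correct (2 ones)


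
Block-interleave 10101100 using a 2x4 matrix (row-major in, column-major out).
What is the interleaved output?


Matrix:
  1010
  1100
Read columns: 11011000

11011000


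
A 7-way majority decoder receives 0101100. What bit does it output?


Ones: 3 out of 7
Threshold: 4

0 (3/7 voted 1)


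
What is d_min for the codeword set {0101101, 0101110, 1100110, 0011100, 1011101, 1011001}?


Comparing all pairs, minimum distance: 1
Can detect 0 errors, correct 0 errors

1


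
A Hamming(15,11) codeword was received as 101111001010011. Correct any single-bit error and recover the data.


Syndrome = 6: error at position 6

Data: 11001010011 (corrected bit 6)


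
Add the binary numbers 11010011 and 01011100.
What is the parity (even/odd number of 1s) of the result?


11010011 = 211
01011100 = 92
Sum = 303 = 100101111
1s count = 6

even parity (6 ones in 100101111)


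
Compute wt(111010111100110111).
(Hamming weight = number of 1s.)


Counting 1s in 111010111100110111

13


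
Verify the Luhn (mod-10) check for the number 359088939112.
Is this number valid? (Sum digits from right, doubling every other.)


Luhn sum = 61
61 mod 10 = 1

Invalid (Luhn sum mod 10 = 1)


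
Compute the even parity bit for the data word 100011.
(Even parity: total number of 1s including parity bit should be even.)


Number of 1s in data: 3
Parity bit: 1

1


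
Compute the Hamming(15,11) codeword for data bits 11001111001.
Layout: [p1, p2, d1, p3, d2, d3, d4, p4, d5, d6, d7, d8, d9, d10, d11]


Parity bits: p1=1, p2=0, p3=1, p4=1

101110011111001


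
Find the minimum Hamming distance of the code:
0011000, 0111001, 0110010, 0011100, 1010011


Comparing all pairs, minimum distance: 1
Can detect 0 errors, correct 0 errors

1


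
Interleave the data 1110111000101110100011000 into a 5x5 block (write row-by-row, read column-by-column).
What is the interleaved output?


Matrix:
  11101
  11000
  10111
  01000
  11000
Read columns: 1110111011101000010010100

1110111011101000010010100


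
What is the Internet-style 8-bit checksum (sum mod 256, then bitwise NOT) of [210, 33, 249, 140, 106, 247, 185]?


Sum = 1170 mod 256 = 146
Complement = 109

109


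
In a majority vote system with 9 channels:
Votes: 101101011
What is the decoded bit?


Ones: 6 out of 9
Threshold: 5

1 (6/9 voted 1)


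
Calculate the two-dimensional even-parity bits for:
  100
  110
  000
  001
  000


Row parities: 10010
Column parities: 011

Row P: 10010, Col P: 011, Corner: 0


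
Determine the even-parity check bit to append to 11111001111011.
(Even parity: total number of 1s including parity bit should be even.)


Number of 1s in data: 11
Parity bit: 1

1


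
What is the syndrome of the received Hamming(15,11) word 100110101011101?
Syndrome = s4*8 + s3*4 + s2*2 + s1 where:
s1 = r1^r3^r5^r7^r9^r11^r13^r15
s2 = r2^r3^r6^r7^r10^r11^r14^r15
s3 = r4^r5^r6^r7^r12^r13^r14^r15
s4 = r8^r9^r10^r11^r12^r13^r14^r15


s1=1, s2=1, s3=0, s4=1

Syndrome = 11 (error at position 11)


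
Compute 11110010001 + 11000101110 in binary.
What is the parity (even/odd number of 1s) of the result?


11110010001 = 1937
11000101110 = 1582
Sum = 3519 = 110110111111
1s count = 10

even parity (10 ones in 110110111111)


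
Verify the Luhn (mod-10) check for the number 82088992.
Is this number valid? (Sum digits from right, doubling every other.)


Luhn sum = 44
44 mod 10 = 4

Invalid (Luhn sum mod 10 = 4)


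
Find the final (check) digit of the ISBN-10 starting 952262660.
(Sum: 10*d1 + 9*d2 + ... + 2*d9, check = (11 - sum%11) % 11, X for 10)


Weighted sum: 253
253 mod 11 = 0

Check digit: 0


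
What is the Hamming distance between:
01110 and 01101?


XOR: 00011
Count of 1s: 2

2


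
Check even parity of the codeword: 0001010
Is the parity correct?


Number of 1s: 2

Yes, parity is correct (2 ones)


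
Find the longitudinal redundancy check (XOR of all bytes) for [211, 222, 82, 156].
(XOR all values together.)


XOR chain: 211 ^ 222 ^ 82 ^ 156 = 195

195


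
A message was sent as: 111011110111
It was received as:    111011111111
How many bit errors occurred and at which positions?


XOR: 000000001000

1 error(s) at position(s): 8


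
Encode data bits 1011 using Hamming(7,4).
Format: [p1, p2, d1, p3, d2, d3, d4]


Parity bits: p1=0, p2=1, p3=0

0110011


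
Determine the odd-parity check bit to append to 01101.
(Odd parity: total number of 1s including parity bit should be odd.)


Number of 1s in data: 3
Parity bit: 0

0


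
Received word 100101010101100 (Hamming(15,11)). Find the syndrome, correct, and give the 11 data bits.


Syndrome = 0: no error detected

Data: 00100101100 (no errors)


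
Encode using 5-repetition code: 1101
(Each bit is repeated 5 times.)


Each bit -> 5 copies

11111111110000011111


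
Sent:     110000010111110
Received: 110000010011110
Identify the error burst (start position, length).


XOR: 000000000100000

Burst at position 9, length 1


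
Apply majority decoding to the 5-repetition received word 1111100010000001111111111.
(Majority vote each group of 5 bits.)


Groups: 11111, 00010, 00000, 11111, 11111
Majority votes: 10011

10011


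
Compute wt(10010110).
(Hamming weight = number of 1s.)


Counting 1s in 10010110

4


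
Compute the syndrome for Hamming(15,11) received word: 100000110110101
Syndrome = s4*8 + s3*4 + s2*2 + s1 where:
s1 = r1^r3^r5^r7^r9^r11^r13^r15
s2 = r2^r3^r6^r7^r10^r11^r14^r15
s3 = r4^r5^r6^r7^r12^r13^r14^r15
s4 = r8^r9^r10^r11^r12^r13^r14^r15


s1=1, s2=0, s3=1, s4=1

Syndrome = 13 (error at position 13)


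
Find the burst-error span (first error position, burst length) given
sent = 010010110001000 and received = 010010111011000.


XOR: 000000001010000

Burst at position 8, length 3


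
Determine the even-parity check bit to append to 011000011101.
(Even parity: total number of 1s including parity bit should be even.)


Number of 1s in data: 6
Parity bit: 0

0


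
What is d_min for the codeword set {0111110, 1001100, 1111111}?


Comparing all pairs, minimum distance: 2
Can detect 1 errors, correct 0 errors

2


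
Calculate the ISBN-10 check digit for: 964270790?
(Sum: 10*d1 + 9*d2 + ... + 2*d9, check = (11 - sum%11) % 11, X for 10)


Weighted sum: 287
287 mod 11 = 1

Check digit: X


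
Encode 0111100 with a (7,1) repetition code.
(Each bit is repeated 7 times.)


Each bit -> 7 copies

0000000111111111111111111111111111100000000000000


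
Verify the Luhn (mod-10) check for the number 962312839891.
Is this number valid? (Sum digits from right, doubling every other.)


Luhn sum = 63
63 mod 10 = 3

Invalid (Luhn sum mod 10 = 3)


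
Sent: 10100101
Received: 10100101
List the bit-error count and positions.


XOR: 00000000

0 errors (received matches sent)


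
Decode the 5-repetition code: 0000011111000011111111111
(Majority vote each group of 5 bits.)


Groups: 00000, 11111, 00001, 11111, 11111
Majority votes: 01011

01011


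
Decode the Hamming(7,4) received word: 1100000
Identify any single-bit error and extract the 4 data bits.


Syndrome = 3: error at position 3

Data: 1000 (corrected bit 3)


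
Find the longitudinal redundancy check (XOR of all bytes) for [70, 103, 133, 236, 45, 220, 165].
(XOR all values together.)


XOR chain: 70 ^ 103 ^ 133 ^ 236 ^ 45 ^ 220 ^ 165 = 28

28


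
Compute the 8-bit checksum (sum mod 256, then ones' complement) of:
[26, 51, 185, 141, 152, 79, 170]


Sum = 804 mod 256 = 36
Complement = 219

219


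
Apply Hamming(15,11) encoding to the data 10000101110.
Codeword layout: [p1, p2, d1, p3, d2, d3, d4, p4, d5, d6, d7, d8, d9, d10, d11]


Parity bits: p1=0, p2=1, p3=1, p4=0

011100000101110
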